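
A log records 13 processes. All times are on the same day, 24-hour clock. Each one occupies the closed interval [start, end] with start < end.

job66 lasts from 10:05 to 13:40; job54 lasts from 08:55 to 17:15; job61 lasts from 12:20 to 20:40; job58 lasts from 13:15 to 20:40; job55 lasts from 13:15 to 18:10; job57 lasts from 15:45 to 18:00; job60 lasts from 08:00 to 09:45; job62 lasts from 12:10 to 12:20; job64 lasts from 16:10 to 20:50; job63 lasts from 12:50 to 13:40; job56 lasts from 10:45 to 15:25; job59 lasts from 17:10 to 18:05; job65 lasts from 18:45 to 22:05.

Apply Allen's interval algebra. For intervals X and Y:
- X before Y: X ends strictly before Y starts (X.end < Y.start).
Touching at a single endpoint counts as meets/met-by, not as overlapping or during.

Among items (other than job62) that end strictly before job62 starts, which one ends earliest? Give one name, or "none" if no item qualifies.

Target job62 = [12:10, 12:20].
job54 [08:55, 17:15] → contains → excluded.
job55 [13:15, 18:10] → after → excluded.
job56 [10:45, 15:25] → contains → excluded.
job57 [15:45, 18:00] → after → excluded.
job58 [13:15, 20:40] → after → excluded.
job59 [17:10, 18:05] → after → excluded.
job60 [08:00, 09:45] → before → candidate.
job61 [12:20, 20:40] → met-by → excluded.
job63 [12:50, 13:40] → after → excluded.
job64 [16:10, 20:50] → after → excluded.
job65 [18:45, 22:05] → after → excluded.
job66 [10:05, 13:40] → contains → excluded.
Among candidates, earliest end is 09:45 → job60.

job60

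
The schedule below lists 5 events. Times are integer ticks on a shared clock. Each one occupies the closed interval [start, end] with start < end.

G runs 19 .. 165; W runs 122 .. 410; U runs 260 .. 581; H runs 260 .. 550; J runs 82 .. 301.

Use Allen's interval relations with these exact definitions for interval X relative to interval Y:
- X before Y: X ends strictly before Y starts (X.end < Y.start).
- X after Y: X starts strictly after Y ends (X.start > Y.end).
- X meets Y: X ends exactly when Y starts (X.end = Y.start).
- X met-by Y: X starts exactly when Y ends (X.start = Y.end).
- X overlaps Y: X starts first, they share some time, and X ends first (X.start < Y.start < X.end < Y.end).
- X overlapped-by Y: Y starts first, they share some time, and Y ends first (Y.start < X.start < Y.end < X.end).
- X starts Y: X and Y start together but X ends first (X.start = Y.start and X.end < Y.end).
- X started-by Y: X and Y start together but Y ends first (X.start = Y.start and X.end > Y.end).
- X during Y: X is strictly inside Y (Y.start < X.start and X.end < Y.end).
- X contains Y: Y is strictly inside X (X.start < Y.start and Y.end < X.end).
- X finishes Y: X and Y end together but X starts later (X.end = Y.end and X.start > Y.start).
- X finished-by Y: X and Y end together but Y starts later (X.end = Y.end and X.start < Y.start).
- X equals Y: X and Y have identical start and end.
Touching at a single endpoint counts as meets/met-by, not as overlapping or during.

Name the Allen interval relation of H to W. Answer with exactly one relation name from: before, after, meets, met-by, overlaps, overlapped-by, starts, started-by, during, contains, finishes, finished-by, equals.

H = [260, 550]; W = [122, 410].
Compare endpoints: H.start > W.start, H.start < W.end, H.end > W.start, H.end > W.end.
That pattern is 'overlapped-by'.

overlapped-by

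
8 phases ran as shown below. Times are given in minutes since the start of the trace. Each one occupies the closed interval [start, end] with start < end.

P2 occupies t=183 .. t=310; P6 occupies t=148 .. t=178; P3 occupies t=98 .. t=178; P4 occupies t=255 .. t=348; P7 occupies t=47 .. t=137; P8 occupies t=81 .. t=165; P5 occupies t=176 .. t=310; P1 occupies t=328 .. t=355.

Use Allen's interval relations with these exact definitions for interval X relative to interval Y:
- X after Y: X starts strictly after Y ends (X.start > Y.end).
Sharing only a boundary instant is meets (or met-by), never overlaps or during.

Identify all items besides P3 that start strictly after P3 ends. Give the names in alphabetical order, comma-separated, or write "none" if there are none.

P1, P2, P4

Target P3 = [t=98, t=178].
P1 [t=328, t=355] → after → yes.
P2 [t=183, t=310] → after → yes.
P4 [t=255, t=348] → after → yes.
P5 [t=176, t=310] → overlapped-by → no.
P6 [t=148, t=178] → finishes → no.
P7 [t=47, t=137] → overlaps → no.
P8 [t=81, t=165] → overlaps → no.
Result: P1, P2, P4.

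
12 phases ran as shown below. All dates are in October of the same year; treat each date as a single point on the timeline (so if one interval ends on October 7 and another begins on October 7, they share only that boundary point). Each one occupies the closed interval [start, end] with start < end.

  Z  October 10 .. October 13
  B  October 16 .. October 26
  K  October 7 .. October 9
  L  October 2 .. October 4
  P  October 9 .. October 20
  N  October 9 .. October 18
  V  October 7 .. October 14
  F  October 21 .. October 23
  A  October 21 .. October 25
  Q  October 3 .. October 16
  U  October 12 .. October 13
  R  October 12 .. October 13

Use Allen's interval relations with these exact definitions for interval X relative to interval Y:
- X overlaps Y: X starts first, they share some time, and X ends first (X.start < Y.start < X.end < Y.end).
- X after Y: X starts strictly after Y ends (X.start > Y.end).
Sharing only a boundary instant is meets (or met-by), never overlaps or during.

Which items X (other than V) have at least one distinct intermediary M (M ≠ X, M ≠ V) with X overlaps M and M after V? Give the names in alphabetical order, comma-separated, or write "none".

Target V = [October 7, October 14].
Intermediaries M with M after V: A, B, F.
Via A — items with X overlaps A: none.
Via B — items with X overlaps B: N, P.
Via F — items with X overlaps F: none.
Union: N, P.

N, P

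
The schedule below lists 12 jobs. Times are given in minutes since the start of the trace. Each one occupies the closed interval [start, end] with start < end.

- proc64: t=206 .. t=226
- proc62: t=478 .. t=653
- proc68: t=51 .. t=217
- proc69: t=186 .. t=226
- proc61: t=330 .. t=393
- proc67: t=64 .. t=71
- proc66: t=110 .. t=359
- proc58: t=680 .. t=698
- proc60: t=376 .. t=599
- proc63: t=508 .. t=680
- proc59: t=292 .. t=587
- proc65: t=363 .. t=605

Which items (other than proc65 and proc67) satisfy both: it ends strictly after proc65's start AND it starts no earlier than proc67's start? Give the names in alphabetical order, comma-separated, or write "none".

proc58, proc59, proc60, proc61, proc62, proc63

Conditions: its end is strictly after proc65's start (X.end > t=363) AND its start is no earlier than proc67's start (X.start >= t=64).
proc58: end t=698 > t=363? ✓; start t=680 >= t=64? ✓ → yes.
proc59: end t=587 > t=363? ✓; start t=292 >= t=64? ✓ → yes.
proc60: end t=599 > t=363? ✓; start t=376 >= t=64? ✓ → yes.
proc61: end t=393 > t=363? ✓; start t=330 >= t=64? ✓ → yes.
proc62: end t=653 > t=363? ✓; start t=478 >= t=64? ✓ → yes.
proc63: end t=680 > t=363? ✓; start t=508 >= t=64? ✓ → yes.
proc64: end t=226 > t=363? ✗; start t=206 >= t=64? ✓ → no.
proc66: end t=359 > t=363? ✗; start t=110 >= t=64? ✓ → no.
proc68: end t=217 > t=363? ✗; start t=51 >= t=64? ✗ → no.
proc69: end t=226 > t=363? ✗; start t=186 >= t=64? ✓ → no.
Result: proc58, proc59, proc60, proc61, proc62, proc63.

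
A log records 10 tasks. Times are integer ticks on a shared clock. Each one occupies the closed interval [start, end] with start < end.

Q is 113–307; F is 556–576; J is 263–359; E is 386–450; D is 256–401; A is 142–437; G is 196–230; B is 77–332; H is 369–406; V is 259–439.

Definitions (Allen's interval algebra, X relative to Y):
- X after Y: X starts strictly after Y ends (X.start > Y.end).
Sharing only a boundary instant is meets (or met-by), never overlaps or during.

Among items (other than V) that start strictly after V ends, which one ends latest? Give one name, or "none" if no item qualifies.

F

Target V = [259, 439].
A [142, 437] → overlaps → excluded.
B [77, 332] → overlaps → excluded.
D [256, 401] → overlaps → excluded.
E [386, 450] → overlapped-by → excluded.
F [556, 576] → after → candidate.
G [196, 230] → before → excluded.
H [369, 406] → during → excluded.
J [263, 359] → during → excluded.
Q [113, 307] → overlaps → excluded.
Among candidates, latest end is 576 → F.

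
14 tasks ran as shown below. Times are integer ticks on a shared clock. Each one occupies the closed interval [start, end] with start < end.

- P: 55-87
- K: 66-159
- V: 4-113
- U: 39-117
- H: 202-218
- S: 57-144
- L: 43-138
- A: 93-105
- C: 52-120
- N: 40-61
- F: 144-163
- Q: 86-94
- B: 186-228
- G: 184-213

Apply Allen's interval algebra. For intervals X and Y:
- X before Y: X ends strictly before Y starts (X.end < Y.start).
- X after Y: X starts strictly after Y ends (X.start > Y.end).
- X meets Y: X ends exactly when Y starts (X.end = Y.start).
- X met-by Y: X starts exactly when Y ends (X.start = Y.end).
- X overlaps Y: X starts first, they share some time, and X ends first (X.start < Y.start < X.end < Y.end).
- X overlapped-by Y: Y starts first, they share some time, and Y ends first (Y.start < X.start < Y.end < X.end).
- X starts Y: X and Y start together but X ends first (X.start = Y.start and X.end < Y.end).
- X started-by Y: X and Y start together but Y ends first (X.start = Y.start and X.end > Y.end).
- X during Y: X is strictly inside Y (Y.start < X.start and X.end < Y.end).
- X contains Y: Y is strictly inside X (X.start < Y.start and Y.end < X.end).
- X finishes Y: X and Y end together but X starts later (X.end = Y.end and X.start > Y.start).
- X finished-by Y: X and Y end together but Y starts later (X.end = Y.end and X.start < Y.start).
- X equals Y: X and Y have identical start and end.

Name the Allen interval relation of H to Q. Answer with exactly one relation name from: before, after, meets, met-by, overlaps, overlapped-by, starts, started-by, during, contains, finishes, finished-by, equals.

H = [202, 218]; Q = [86, 94].
Compare endpoints: H.start > Q.start, H.start > Q.end, H.end > Q.start, H.end > Q.end.
That pattern is 'after'.

after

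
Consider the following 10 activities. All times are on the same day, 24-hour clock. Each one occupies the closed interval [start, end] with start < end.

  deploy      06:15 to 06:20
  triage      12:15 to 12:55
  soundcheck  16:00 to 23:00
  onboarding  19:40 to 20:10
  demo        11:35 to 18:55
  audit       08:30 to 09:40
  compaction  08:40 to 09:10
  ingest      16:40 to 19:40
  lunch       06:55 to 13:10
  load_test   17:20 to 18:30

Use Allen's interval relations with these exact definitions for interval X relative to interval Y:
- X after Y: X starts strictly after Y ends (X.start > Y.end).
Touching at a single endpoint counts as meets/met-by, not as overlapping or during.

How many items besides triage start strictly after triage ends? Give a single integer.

Target triage = [12:15, 12:55].
audit [08:30, 09:40] → before → no.
compaction [08:40, 09:10] → before → no.
demo [11:35, 18:55] → contains → no.
deploy [06:15, 06:20] → before → no.
ingest [16:40, 19:40] → after → counts.
load_test [17:20, 18:30] → after → counts.
lunch [06:55, 13:10] → contains → no.
onboarding [19:40, 20:10] → after → counts.
soundcheck [16:00, 23:00] → after → counts.
Total: 4.

4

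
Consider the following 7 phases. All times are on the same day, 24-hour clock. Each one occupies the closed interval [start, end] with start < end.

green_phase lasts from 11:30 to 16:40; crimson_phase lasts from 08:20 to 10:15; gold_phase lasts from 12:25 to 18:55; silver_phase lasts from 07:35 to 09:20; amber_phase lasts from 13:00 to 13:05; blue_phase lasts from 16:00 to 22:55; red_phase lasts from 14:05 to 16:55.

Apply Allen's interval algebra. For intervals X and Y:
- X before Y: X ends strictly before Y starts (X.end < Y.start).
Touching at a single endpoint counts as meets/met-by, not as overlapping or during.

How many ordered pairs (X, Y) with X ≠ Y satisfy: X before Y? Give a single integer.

12

Checking all 42 ordered pairs for relation 'before'; matching pairs in alphabetical order:
(amber_phase, blue_phase): amber_phase before blue_phase ✓
(amber_phase, red_phase): amber_phase before red_phase ✓
(crimson_phase, amber_phase): crimson_phase before amber_phase ✓
(crimson_phase, blue_phase): crimson_phase before blue_phase ✓
(crimson_phase, gold_phase): crimson_phase before gold_phase ✓
(crimson_phase, green_phase): crimson_phase before green_phase ✓
(crimson_phase, red_phase): crimson_phase before red_phase ✓
(silver_phase, amber_phase): silver_phase before amber_phase ✓
(silver_phase, blue_phase): silver_phase before blue_phase ✓
(silver_phase, gold_phase): silver_phase before gold_phase ✓
(silver_phase, green_phase): silver_phase before green_phase ✓
(silver_phase, red_phase): silver_phase before red_phase ✓
Count: 12.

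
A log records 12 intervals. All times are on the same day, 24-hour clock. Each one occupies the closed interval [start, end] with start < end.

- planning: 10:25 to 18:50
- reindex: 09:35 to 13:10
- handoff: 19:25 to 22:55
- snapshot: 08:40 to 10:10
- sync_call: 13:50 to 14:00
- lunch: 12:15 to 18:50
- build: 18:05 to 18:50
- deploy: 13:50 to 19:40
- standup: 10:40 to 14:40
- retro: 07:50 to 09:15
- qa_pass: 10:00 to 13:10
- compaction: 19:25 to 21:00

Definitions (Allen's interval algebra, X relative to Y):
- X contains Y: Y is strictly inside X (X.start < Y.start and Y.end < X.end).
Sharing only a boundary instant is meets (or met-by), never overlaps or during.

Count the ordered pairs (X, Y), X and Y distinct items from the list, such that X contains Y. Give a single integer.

Checking all 132 ordered pairs for relation 'contains'; matching pairs in alphabetical order:
(deploy, build): deploy contains build ✓
(lunch, sync_call): lunch contains sync_call ✓
(planning, standup): planning contains standup ✓
(planning, sync_call): planning contains sync_call ✓
(standup, sync_call): standup contains sync_call ✓
Count: 5.

5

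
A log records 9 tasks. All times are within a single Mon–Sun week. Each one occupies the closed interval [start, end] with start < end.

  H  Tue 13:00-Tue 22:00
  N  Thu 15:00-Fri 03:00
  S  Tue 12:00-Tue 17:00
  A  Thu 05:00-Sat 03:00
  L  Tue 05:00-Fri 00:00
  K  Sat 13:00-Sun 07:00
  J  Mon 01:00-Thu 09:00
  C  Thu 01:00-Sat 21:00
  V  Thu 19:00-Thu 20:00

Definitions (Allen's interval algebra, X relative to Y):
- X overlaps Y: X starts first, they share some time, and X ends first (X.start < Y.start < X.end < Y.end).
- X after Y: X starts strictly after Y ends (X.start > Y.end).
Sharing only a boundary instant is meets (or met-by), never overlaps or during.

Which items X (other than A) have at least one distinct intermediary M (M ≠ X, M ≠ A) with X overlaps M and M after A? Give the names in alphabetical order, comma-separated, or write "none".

Target A = [Thu 05:00, Sat 03:00].
Intermediaries M with M after A: K.
Via K — items with X overlaps K: C.
Union: C.

C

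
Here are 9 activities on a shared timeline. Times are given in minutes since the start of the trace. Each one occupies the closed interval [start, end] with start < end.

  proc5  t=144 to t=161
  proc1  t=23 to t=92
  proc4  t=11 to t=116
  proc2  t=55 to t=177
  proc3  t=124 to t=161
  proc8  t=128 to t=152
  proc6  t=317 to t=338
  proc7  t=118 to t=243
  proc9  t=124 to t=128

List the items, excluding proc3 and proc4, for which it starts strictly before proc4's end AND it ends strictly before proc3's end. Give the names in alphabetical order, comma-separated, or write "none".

proc1

Conditions: its start is strictly before proc4's end (X.start < t=116) AND its end is strictly before proc3's end (X.end < t=161).
proc1: start t=23 < t=116? ✓; end t=92 < t=161? ✓ → yes.
proc2: start t=55 < t=116? ✓; end t=177 < t=161? ✗ → no.
proc5: start t=144 < t=116? ✗; end t=161 < t=161? ✗ → no.
proc6: start t=317 < t=116? ✗; end t=338 < t=161? ✗ → no.
proc7: start t=118 < t=116? ✗; end t=243 < t=161? ✗ → no.
proc8: start t=128 < t=116? ✗; end t=152 < t=161? ✓ → no.
proc9: start t=124 < t=116? ✗; end t=128 < t=161? ✓ → no.
Result: proc1.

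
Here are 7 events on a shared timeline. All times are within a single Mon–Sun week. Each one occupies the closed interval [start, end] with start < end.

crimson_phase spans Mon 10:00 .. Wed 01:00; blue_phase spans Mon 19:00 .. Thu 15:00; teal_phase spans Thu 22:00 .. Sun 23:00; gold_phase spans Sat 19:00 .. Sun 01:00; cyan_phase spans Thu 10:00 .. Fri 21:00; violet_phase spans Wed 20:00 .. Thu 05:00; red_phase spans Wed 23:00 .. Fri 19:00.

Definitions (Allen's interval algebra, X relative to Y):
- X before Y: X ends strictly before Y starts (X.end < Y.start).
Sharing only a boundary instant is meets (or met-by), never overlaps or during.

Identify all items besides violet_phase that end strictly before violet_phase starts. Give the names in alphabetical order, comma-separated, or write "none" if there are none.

crimson_phase

Target violet_phase = [Wed 20:00, Thu 05:00].
blue_phase [Mon 19:00, Thu 15:00] → contains → no.
crimson_phase [Mon 10:00, Wed 01:00] → before → yes.
cyan_phase [Thu 10:00, Fri 21:00] → after → no.
gold_phase [Sat 19:00, Sun 01:00] → after → no.
red_phase [Wed 23:00, Fri 19:00] → overlapped-by → no.
teal_phase [Thu 22:00, Sun 23:00] → after → no.
Result: crimson_phase.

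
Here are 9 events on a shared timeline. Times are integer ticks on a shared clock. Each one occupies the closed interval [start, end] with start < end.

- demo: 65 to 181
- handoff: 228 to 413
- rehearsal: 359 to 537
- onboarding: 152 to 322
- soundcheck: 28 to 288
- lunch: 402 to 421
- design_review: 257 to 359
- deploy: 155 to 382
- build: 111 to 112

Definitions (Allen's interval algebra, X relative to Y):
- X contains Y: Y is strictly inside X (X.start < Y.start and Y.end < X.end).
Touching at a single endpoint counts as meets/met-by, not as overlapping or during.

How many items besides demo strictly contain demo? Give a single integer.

Target demo = [65, 181].
build [111, 112] → during → no.
deploy [155, 382] → overlapped-by → no.
design_review [257, 359] → after → no.
handoff [228, 413] → after → no.
lunch [402, 421] → after → no.
onboarding [152, 322] → overlapped-by → no.
rehearsal [359, 537] → after → no.
soundcheck [28, 288] → contains → counts.
Total: 1.

1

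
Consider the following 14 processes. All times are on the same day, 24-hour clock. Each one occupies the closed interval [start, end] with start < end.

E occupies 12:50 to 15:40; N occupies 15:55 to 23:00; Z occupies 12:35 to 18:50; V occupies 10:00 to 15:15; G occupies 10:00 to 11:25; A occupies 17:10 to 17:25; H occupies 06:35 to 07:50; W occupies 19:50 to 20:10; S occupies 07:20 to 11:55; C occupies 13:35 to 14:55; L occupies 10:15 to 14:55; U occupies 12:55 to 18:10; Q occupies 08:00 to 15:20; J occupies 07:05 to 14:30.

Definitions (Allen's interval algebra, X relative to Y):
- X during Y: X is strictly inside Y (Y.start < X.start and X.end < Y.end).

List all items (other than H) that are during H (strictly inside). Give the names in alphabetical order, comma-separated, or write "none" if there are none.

Target H = [06:35, 07:50].
A [17:10, 17:25] → after → no.
C [13:35, 14:55] → after → no.
E [12:50, 15:40] → after → no.
G [10:00, 11:25] → after → no.
J [07:05, 14:30] → overlapped-by → no.
L [10:15, 14:55] → after → no.
N [15:55, 23:00] → after → no.
Q [08:00, 15:20] → after → no.
S [07:20, 11:55] → overlapped-by → no.
U [12:55, 18:10] → after → no.
V [10:00, 15:15] → after → no.
W [19:50, 20:10] → after → no.
Z [12:35, 18:50] → after → no.
Result: none.

none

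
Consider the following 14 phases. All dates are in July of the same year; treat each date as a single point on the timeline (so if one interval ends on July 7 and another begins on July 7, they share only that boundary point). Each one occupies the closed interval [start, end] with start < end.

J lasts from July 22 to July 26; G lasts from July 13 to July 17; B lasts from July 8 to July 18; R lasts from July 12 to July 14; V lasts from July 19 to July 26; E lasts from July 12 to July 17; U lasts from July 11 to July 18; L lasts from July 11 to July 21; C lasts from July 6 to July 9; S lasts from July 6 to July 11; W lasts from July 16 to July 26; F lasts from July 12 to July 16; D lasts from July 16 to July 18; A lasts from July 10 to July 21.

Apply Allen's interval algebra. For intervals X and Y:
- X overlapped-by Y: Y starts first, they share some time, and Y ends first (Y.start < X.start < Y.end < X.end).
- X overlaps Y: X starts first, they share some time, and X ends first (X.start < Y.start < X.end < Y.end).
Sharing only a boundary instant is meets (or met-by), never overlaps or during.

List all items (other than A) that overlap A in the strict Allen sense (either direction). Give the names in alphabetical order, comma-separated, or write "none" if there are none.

Target A = [July 10, July 21].
B [July 8, July 18] → overlaps → yes.
C [July 6, July 9] → before → no.
D [July 16, July 18] → during → no.
E [July 12, July 17] → during → no.
F [July 12, July 16] → during → no.
G [July 13, July 17] → during → no.
J [July 22, July 26] → after → no.
L [July 11, July 21] → finishes → no.
R [July 12, July 14] → during → no.
S [July 6, July 11] → overlaps → yes.
U [July 11, July 18] → during → no.
V [July 19, July 26] → overlapped-by → yes.
W [July 16, July 26] → overlapped-by → yes.
Result: B, S, V, W.

B, S, V, W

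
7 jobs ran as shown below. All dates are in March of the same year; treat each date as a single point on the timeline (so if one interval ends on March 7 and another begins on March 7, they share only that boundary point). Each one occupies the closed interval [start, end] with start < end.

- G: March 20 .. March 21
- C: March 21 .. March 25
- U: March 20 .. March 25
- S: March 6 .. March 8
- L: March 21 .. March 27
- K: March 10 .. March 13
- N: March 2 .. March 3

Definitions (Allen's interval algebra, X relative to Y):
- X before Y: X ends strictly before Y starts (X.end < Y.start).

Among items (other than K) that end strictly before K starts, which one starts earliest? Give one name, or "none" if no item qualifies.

Target K = [March 10, March 13].
C [March 21, March 25] → after → excluded.
G [March 20, March 21] → after → excluded.
L [March 21, March 27] → after → excluded.
N [March 2, March 3] → before → candidate.
S [March 6, March 8] → before → candidate.
U [March 20, March 25] → after → excluded.
Among candidates, earliest start is March 2 → N.

N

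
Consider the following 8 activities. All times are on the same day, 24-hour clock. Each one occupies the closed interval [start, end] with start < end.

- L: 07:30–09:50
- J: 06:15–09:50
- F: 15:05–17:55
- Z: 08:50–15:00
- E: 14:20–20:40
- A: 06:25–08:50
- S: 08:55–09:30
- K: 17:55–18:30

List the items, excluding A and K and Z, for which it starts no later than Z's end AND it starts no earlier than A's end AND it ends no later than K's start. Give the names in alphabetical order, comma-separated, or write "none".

S

Conditions: its start is no later than Z's end (X.start <= 15:00) AND its start is no earlier than A's end (X.start >= 08:50) AND its end is no later than K's start (X.end <= 17:55).
E: start 14:20 <= 15:00? ✓; start 14:20 >= 08:50? ✓; end 20:40 <= 17:55? ✗ → no.
F: start 15:05 <= 15:00? ✗; start 15:05 >= 08:50? ✓; end 17:55 <= 17:55? ✓ → no.
J: start 06:15 <= 15:00? ✓; start 06:15 >= 08:50? ✗; end 09:50 <= 17:55? ✓ → no.
L: start 07:30 <= 15:00? ✓; start 07:30 >= 08:50? ✗; end 09:50 <= 17:55? ✓ → no.
S: start 08:55 <= 15:00? ✓; start 08:55 >= 08:50? ✓; end 09:30 <= 17:55? ✓ → yes.
Result: S.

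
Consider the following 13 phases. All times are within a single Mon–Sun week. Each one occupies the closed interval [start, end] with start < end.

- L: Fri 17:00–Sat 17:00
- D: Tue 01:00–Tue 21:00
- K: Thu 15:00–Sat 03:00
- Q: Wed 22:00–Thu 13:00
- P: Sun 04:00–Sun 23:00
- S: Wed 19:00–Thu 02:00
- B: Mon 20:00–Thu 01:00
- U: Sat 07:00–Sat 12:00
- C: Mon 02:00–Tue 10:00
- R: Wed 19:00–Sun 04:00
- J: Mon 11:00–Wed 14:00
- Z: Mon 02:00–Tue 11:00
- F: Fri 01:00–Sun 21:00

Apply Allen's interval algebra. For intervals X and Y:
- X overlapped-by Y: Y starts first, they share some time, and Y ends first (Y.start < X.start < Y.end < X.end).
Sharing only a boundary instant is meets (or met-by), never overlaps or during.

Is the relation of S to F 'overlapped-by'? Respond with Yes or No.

S = [Wed 19:00, Thu 02:00], F = [Fri 01:00, Sun 21:00].
Actual relation of S to F: before.
Asked whether 'overlapped-by' holds → No.

No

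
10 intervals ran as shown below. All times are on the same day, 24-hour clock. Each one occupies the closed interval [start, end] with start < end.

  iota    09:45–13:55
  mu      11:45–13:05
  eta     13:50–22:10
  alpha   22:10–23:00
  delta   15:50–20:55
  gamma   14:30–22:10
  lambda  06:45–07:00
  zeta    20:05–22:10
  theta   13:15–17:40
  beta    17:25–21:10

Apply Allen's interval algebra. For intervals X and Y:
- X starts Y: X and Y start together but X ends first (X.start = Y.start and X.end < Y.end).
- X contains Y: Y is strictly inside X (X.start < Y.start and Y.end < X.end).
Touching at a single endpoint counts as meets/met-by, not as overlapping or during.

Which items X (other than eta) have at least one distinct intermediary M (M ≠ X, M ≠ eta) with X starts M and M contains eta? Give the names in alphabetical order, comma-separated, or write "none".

Target eta = [13:50, 22:10].
Intermediaries M with M contains eta: none.
Union: none.

none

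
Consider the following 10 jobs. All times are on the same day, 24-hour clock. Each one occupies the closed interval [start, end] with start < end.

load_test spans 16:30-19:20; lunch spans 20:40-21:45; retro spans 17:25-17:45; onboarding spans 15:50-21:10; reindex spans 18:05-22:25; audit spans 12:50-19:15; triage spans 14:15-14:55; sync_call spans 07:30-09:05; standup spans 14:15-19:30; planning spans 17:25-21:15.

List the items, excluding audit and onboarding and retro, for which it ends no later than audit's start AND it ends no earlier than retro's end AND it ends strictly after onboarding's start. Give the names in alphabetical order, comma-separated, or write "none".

none

Conditions: its end is no later than audit's start (X.end <= 12:50) AND its end is no earlier than retro's end (X.end >= 17:45) AND its end is strictly after onboarding's start (X.end > 15:50).
load_test: end 19:20 <= 12:50? ✗; end 19:20 >= 17:45? ✓; end 19:20 > 15:50? ✓ → no.
lunch: end 21:45 <= 12:50? ✗; end 21:45 >= 17:45? ✓; end 21:45 > 15:50? ✓ → no.
planning: end 21:15 <= 12:50? ✗; end 21:15 >= 17:45? ✓; end 21:15 > 15:50? ✓ → no.
reindex: end 22:25 <= 12:50? ✗; end 22:25 >= 17:45? ✓; end 22:25 > 15:50? ✓ → no.
standup: end 19:30 <= 12:50? ✗; end 19:30 >= 17:45? ✓; end 19:30 > 15:50? ✓ → no.
sync_call: end 09:05 <= 12:50? ✓; end 09:05 >= 17:45? ✗; end 09:05 > 15:50? ✗ → no.
triage: end 14:55 <= 12:50? ✗; end 14:55 >= 17:45? ✗; end 14:55 > 15:50? ✗ → no.
Result: none.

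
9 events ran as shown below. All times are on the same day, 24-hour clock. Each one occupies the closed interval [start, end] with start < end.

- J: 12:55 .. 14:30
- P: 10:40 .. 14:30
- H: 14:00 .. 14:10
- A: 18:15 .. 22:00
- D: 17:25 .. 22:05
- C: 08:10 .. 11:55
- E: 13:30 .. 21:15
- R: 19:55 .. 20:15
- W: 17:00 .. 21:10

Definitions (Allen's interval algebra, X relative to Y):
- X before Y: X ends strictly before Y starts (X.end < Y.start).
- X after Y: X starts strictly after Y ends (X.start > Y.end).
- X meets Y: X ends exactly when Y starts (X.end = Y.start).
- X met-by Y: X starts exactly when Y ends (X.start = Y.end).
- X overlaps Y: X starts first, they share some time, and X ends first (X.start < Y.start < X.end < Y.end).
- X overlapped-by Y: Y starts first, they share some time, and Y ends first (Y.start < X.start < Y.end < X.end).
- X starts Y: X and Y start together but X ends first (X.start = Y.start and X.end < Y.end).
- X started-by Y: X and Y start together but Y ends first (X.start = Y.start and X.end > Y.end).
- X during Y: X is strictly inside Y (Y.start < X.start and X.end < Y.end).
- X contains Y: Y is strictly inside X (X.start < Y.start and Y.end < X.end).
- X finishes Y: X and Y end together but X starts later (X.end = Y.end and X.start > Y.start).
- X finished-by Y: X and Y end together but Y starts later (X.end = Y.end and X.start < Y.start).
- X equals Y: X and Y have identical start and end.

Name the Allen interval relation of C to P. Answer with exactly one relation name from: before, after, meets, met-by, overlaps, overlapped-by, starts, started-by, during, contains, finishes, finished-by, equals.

overlaps

C = [08:10, 11:55]; P = [10:40, 14:30].
Compare endpoints: C.start < P.start, C.start < P.end, C.end > P.start, C.end < P.end.
That pattern is 'overlaps'.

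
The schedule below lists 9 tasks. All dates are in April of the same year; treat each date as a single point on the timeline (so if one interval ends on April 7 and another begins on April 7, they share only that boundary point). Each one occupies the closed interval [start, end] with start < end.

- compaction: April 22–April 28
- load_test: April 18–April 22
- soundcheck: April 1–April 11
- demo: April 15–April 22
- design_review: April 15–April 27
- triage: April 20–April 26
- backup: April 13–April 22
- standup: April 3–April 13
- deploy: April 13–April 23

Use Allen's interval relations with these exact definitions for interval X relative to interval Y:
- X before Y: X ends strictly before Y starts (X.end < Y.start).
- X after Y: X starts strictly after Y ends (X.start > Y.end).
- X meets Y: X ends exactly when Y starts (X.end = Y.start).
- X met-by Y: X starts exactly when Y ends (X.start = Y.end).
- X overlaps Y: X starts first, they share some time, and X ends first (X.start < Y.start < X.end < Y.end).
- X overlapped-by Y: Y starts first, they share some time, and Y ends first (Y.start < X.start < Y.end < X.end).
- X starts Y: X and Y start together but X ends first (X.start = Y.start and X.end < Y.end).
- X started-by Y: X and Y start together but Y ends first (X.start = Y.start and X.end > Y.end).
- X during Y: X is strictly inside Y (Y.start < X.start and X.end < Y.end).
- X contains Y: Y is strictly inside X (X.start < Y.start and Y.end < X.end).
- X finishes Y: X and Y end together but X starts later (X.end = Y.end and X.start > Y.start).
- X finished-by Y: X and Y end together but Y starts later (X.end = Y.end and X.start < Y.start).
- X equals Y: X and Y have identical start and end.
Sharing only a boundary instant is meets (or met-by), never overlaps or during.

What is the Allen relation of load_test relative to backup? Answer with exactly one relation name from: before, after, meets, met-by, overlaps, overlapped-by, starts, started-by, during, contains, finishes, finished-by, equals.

finishes

load_test = [April 18, April 22]; backup = [April 13, April 22].
Compare endpoints: load_test.start > backup.start, load_test.start < backup.end, load_test.end > backup.start, load_test.end = backup.end.
That pattern is 'finishes'.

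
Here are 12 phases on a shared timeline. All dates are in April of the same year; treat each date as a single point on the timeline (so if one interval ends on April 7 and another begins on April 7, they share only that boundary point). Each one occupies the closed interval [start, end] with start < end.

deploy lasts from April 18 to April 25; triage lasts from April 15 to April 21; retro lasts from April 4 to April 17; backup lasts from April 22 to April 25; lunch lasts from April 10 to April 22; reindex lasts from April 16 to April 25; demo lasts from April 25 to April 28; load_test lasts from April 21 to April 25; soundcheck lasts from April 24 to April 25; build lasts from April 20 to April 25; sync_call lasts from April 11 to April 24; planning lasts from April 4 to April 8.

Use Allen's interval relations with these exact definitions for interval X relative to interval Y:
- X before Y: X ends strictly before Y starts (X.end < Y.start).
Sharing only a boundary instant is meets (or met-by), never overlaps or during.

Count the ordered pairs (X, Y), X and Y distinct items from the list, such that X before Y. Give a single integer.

22

Checking all 132 ordered pairs for relation 'before'; matching pairs in alphabetical order:
(lunch, demo): lunch before demo ✓
(lunch, soundcheck): lunch before soundcheck ✓
(planning, backup): planning before backup ✓
(planning, build): planning before build ✓
(planning, demo): planning before demo ✓
(planning, deploy): planning before deploy ✓
(planning, load_test): planning before load_test ✓
(planning, lunch): planning before lunch ✓
(planning, reindex): planning before reindex ✓
(planning, soundcheck): planning before soundcheck ✓
(planning, sync_call): planning before sync_call ✓
(planning, triage): planning before triage ✓
(retro, backup): retro before backup ✓
(retro, build): retro before build ✓
(retro, demo): retro before demo ✓
(retro, deploy): retro before deploy ✓
(retro, load_test): retro before load_test ✓
(retro, soundcheck): retro before soundcheck ✓
(sync_call, demo): sync_call before demo ✓
(triage, backup): triage before backup ✓
(triage, demo): triage before demo ✓
(triage, soundcheck): triage before soundcheck ✓
Count: 22.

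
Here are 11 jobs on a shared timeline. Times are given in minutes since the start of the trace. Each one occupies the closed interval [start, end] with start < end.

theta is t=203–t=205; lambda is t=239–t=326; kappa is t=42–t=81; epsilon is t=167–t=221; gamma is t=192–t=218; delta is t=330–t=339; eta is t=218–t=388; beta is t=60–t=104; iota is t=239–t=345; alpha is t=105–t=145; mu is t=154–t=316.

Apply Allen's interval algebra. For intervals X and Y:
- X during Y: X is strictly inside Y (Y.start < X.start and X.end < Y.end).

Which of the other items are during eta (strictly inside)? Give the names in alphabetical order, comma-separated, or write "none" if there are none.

Target eta = [t=218, t=388].
alpha [t=105, t=145] → before → no.
beta [t=60, t=104] → before → no.
delta [t=330, t=339] → during → yes.
epsilon [t=167, t=221] → overlaps → no.
gamma [t=192, t=218] → meets → no.
iota [t=239, t=345] → during → yes.
kappa [t=42, t=81] → before → no.
lambda [t=239, t=326] → during → yes.
mu [t=154, t=316] → overlaps → no.
theta [t=203, t=205] → before → no.
Result: delta, iota, lambda.

delta, iota, lambda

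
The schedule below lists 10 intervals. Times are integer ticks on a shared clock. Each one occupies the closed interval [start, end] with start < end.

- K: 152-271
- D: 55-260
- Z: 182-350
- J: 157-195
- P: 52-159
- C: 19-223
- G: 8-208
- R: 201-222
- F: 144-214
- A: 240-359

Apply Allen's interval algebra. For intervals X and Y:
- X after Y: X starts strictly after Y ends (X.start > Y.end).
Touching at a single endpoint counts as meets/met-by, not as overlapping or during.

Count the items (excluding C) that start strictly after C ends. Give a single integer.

Target C = [19, 223].
A [240, 359] → after → counts.
D [55, 260] → overlapped-by → no.
F [144, 214] → during → no.
G [8, 208] → overlaps → no.
J [157, 195] → during → no.
K [152, 271] → overlapped-by → no.
P [52, 159] → during → no.
R [201, 222] → during → no.
Z [182, 350] → overlapped-by → no.
Total: 1.

1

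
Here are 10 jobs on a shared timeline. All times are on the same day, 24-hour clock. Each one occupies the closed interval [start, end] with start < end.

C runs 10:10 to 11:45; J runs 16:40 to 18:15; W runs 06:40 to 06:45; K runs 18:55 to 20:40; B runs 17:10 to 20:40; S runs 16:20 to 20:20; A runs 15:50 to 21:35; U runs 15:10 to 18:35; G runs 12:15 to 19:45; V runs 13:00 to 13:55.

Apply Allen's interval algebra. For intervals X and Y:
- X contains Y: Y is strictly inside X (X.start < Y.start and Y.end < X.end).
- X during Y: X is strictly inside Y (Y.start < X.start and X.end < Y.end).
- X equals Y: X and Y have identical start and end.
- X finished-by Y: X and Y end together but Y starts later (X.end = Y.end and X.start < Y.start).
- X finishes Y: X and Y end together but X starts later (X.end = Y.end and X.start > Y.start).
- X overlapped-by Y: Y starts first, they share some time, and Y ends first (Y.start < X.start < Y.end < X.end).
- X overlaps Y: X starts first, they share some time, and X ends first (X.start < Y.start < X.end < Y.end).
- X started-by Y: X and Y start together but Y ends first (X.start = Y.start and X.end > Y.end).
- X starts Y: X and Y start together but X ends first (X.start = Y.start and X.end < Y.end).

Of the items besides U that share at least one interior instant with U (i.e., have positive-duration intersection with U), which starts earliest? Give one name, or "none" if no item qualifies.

Target U = [15:10, 18:35].
A [15:50, 21:35] → overlapped-by → candidate.
B [17:10, 20:40] → overlapped-by → candidate.
C [10:10, 11:45] → before → excluded.
G [12:15, 19:45] → contains → candidate.
J [16:40, 18:15] → during → candidate.
K [18:55, 20:40] → after → excluded.
S [16:20, 20:20] → overlapped-by → candidate.
V [13:00, 13:55] → before → excluded.
W [06:40, 06:45] → before → excluded.
Among candidates, earliest start is 12:15 → G.

G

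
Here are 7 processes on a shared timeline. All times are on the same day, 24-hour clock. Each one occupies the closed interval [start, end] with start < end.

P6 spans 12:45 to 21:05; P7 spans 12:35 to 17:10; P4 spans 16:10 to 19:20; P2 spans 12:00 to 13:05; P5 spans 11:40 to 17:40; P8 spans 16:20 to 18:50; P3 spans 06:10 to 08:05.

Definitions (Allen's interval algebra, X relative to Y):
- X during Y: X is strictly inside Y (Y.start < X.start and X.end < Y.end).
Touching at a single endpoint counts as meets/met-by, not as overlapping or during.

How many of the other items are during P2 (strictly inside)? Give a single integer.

Target P2 = [12:00, 13:05].
P3 [06:10, 08:05] → before → no.
P4 [16:10, 19:20] → after → no.
P5 [11:40, 17:40] → contains → no.
P6 [12:45, 21:05] → overlapped-by → no.
P7 [12:35, 17:10] → overlapped-by → no.
P8 [16:20, 18:50] → after → no.
Total: 0.

0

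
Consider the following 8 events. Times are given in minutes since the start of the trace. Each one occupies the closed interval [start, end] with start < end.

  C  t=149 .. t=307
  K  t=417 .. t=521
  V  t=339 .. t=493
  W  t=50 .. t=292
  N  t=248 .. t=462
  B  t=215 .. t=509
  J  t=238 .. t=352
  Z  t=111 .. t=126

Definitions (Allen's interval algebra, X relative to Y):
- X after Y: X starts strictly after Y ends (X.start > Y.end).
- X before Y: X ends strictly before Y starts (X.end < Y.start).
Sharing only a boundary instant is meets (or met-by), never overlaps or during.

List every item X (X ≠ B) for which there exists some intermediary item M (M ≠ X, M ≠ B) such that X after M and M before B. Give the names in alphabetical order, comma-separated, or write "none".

Target B = [t=215, t=509].
Intermediaries M with M before B: Z.
Via Z — items with X after Z: C, J, K, N, V.
Union: C, J, K, N, V.

C, J, K, N, V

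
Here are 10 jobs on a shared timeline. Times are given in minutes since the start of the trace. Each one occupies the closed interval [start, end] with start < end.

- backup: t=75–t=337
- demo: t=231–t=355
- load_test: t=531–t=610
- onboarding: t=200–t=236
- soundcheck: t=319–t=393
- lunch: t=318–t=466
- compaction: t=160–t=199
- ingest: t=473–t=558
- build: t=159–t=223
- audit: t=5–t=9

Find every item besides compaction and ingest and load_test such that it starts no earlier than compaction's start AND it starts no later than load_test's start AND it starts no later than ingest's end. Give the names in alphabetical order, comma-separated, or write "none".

demo, lunch, onboarding, soundcheck

Conditions: its start is no earlier than compaction's start (X.start >= t=160) AND its start is no later than load_test's start (X.start <= t=531) AND its start is no later than ingest's end (X.start <= t=558).
audit: start t=5 >= t=160? ✗; start t=5 <= t=531? ✓; start t=5 <= t=558? ✓ → no.
backup: start t=75 >= t=160? ✗; start t=75 <= t=531? ✓; start t=75 <= t=558? ✓ → no.
build: start t=159 >= t=160? ✗; start t=159 <= t=531? ✓; start t=159 <= t=558? ✓ → no.
demo: start t=231 >= t=160? ✓; start t=231 <= t=531? ✓; start t=231 <= t=558? ✓ → yes.
lunch: start t=318 >= t=160? ✓; start t=318 <= t=531? ✓; start t=318 <= t=558? ✓ → yes.
onboarding: start t=200 >= t=160? ✓; start t=200 <= t=531? ✓; start t=200 <= t=558? ✓ → yes.
soundcheck: start t=319 >= t=160? ✓; start t=319 <= t=531? ✓; start t=319 <= t=558? ✓ → yes.
Result: demo, lunch, onboarding, soundcheck.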